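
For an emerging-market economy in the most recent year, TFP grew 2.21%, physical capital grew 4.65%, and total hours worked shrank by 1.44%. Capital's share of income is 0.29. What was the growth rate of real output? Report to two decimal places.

Real output growth was 2.54%.

Labor's share = 1 − 0.29 = 0.71.
Physical capital: 0.29 × 4.65 = 1.3485 pp.
Total hours worked: 0.71 × (-1.44) = -1.0224 pp.
Output growth = 2.21 + 0.3261 = 2.5361%.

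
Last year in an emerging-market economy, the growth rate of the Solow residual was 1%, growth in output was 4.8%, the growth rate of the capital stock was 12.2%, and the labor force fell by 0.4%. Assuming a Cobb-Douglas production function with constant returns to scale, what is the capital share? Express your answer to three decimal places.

0.333

gY = gA + α·gK + (1−α)·gL, so gY − gA − gL = α(gK − gL).
4.8 − 1 + 0.4 = α × (12.2 − (-0.4)).
4.2 = 12.6 α, so α = 0.33333.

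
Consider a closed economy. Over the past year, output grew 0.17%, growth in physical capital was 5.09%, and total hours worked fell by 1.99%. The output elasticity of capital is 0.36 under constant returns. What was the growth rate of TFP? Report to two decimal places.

Labor's share = 1 − 0.36 = 0.64.
Physical capital: 0.36 × 5.09 = 1.8324 pp.
Total hours worked: 0.64 × (-1.99) = -1.2736 pp.
TFP growth = 0.17 − 0.5588 = -0.3888%.

-0.39%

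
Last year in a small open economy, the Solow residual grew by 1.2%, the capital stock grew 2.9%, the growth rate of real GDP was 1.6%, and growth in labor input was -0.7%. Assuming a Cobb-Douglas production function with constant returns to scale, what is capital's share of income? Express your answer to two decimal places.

Capital's share of income is 0.31.

gY = gA + α·gK + (1−α)·gL, so gY − gA − gL = α(gK − gL).
1.6 − 1.2 + 0.7 = α × (2.9 − (-0.7)).
1.1 = 3.6 α, so α = 0.3056.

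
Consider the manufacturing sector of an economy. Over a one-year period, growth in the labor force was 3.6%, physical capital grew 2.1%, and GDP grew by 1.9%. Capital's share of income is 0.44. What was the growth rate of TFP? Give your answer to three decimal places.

Labor's share = 1 − 0.44 = 0.56.
Physical capital: 0.44 × 2.1 = 0.924 pp.
The labor force: 0.56 × 3.6 = 2.016 pp.
TFP growth = 1.9 − 2.94 = -1.04%.

-1.040%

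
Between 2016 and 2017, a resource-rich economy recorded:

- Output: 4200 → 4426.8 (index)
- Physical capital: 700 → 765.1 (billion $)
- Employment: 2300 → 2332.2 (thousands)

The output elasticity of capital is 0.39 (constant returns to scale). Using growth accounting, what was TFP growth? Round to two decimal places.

0.92%

Output growth = (4426.8 − 4200) / 4200 = 5.4%.
Physical capital growth = (765.1 − 700) / 700 = 9.3%.
Employment growth = (2332.2 − 2300) / 2300 = 1.4%.
Labor's share = 1 − 0.39 = 0.61.
Physical capital: 0.39 × 9.3 = 3.627 pp.
Employment: 0.61 × 1.4 = 0.854 pp.
TFP growth = 5.4 − 4.481 = 0.919%.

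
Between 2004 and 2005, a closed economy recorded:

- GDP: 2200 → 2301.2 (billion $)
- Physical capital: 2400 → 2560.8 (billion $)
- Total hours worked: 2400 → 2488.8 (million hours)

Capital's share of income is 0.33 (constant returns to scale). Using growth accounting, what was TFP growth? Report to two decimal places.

-0.09%

GDP growth = (2301.2 − 2200) / 2200 = 4.6%.
Physical capital growth = (2560.8 − 2400) / 2400 = 6.7%.
Total hours worked growth = (2488.8 − 2400) / 2400 = 3.7%.
Labor's share = 1 − 0.33 = 0.67.
Physical capital: 0.33 × 6.7 = 2.211 pp.
Total hours worked: 0.67 × 3.7 = 2.479 pp.
TFP growth = 4.6 − 4.69 = -0.09%.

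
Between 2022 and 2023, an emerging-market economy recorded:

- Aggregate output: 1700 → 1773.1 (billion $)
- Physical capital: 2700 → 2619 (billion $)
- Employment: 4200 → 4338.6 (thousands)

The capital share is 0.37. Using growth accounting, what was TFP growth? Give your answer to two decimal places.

3.33%

Aggregate output growth = (1773.1 − 1700) / 1700 = 4.3%.
Physical capital growth = (2619 − 2700) / 2700 = -3%.
Employment growth = (4338.6 − 4200) / 4200 = 3.3%.
Labor's share = 1 − 0.37 = 0.63.
Physical capital: 0.37 × (-3) = -1.11 pp.
Employment: 0.63 × 3.3 = 2.079 pp.
TFP growth = 4.3 − 0.969 = 3.331%.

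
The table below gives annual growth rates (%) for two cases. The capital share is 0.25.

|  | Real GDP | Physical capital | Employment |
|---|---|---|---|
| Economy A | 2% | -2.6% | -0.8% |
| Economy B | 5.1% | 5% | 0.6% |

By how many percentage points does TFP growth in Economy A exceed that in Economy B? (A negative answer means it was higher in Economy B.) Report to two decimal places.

-0.15 percentage points

Labor's share = 1 − 0.25 = 0.75.
Economy A: TFP = 2 + 0.65 + 0.6 = 3.25%.
Economy B: TFP = 5.1 − 1.25 − 0.45 = 3.4%.
Difference = 3.25 − (3.4) = -0.15 pp.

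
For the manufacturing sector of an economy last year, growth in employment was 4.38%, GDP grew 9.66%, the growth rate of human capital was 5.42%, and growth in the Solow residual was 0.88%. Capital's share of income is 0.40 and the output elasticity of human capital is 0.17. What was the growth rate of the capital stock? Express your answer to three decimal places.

Labor's share = 1 − 0.4 − 0.17 = 0.43.
gY = gA + 0.17×5.42 + 0.43×4.38 + 0.4×g.
0.4×g = 9.66 − 0.88 − 2.8048 = 5.9752.
g = 5.9752 / 0.4 = 14.938%.

14.938%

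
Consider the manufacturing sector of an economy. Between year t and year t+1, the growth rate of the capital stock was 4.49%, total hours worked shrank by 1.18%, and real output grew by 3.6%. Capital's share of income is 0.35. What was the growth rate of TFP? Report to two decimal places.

Labor's share = 1 − 0.35 = 0.65.
The capital stock: 0.35 × 4.49 = 1.5715 pp.
Total hours worked: 0.65 × (-1.18) = -0.767 pp.
TFP growth = 3.6 − 0.8045 = 2.7955%.

TFP growth was 2.80%.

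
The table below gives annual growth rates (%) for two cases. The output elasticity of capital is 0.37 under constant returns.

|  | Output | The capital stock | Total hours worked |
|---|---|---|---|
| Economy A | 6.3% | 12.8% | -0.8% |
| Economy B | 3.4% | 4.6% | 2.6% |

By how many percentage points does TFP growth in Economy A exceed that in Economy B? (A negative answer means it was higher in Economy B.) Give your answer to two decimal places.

2.01 percentage points

Labor's share = 1 − 0.37 = 0.63.
Economy A: TFP = 6.3 − 4.736 + 0.504 = 2.068%.
Economy B: TFP = 3.4 − 1.702 − 1.638 = 0.06%.
Difference = 2.068 − (0.06) = 2.008 pp.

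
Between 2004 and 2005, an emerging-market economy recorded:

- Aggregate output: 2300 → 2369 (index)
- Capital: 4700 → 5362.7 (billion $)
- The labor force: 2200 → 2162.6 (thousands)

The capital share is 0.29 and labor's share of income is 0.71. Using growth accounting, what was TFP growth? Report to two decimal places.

Aggregate output growth = (2369 − 2300) / 2300 = 3%.
Capital growth = (5362.7 − 4700) / 4700 = 14.1%.
The labor force growth = (2162.6 − 2200) / 2200 = -1.7%.
Labor's share = 1 − 0.29 = 0.71.
Capital: 0.29 × 14.1 = 4.089 pp.
The labor force: 0.71 × (-1.7) = -1.207 pp.
TFP growth = 3 − 2.882 = 0.118%.

TFP grew 0.12%.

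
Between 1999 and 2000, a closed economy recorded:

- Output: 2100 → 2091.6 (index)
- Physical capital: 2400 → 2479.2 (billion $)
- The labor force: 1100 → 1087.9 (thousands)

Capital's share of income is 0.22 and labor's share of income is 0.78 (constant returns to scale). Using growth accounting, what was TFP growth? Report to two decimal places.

Output growth = (2091.6 − 2100) / 2100 = -0.4%.
Physical capital growth = (2479.2 − 2400) / 2400 = 3.3%.
The labor force growth = (1087.9 − 1100) / 1100 = -1.1%.
Labor's share = 1 − 0.22 = 0.78.
Physical capital: 0.22 × 3.3 = 0.726 pp.
The labor force: 0.78 × (-1.1) = -0.858 pp.
TFP growth = -0.4 + 0.132 = -0.268%.

-0.27%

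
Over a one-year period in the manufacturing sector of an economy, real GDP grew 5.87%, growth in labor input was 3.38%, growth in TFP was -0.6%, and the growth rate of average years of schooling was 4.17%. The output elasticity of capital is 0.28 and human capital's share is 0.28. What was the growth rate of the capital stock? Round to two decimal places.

Labor's share = 1 − 0.28 − 0.28 = 0.44.
gY = gA + 0.28×4.17 + 0.44×3.38 + 0.28×g.
0.28×g = 5.87 + 0.6 − 2.6548 = 3.8152.
g = 3.8152 / 0.28 = 13.6257%.

13.63%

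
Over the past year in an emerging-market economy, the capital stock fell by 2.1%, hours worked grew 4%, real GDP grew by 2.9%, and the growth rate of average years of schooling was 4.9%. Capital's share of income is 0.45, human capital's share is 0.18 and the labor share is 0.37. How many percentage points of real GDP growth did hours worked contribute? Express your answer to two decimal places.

Labor's share = 1 − 0.45 − 0.18 = 0.37.
Contribution = share × growth = 0.37 × 4 = 1.48 pp.

1.48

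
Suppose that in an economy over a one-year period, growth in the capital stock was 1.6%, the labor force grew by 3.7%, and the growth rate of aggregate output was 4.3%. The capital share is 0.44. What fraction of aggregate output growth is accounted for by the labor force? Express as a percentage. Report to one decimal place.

The labor force accounted for 48.2% of growth.

Labor's share = 1 − 0.44 = 0.56.
The labor force contributed 0.56 × 3.7 = 2.072 pp.
Share of growth = 2.072 / 4.3 × 100 = 48.186%.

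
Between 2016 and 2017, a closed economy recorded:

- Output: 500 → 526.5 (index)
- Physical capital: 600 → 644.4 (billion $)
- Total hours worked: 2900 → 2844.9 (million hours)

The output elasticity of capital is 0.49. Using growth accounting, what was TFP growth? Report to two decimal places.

Output growth = (526.5 − 500) / 500 = 5.3%.
Physical capital growth = (644.4 − 600) / 600 = 7.4%.
Total hours worked growth = (2844.9 − 2900) / 2900 = -1.9%.
Labor's share = 1 − 0.49 = 0.51.
Physical capital: 0.49 × 7.4 = 3.626 pp.
Total hours worked: 0.51 × (-1.9) = -0.969 pp.
TFP growth = 5.3 − 2.657 = 2.643%.

2.64%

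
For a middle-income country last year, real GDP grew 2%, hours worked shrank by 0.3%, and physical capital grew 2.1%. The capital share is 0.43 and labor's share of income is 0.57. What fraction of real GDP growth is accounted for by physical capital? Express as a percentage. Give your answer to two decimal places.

Physical capital accounted for 45.15% of growth.

Physical capital contributed 0.43 × 2.1 = 0.903 pp.
Share of growth = 0.903 / 2 × 100 = 45.15%.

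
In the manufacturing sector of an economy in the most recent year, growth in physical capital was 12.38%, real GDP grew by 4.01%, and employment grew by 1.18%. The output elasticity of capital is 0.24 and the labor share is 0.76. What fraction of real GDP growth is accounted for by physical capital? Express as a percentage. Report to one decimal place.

Physical capital contributed 0.24 × 12.38 = 2.9712 pp.
Share of growth = 2.9712 / 4.01 × 100 = 74.095%.

Physical capital accounted for 74.1% of growth.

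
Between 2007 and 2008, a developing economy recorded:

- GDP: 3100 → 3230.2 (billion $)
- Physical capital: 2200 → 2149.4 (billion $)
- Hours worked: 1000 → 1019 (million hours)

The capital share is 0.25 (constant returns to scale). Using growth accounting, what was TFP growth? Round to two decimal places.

GDP growth = (3230.2 − 3100) / 3100 = 4.2%.
Physical capital growth = (2149.4 − 2200) / 2200 = -2.3%.
Hours worked growth = (1019 − 1000) / 1000 = 1.9%.
Labor's share = 1 − 0.25 = 0.75.
Physical capital: 0.25 × (-2.3) = -0.575 pp.
Hours worked: 0.75 × 1.9 = 1.425 pp.
TFP growth = 4.2 − 0.85 = 3.35%.

TFP growth was 3.35%.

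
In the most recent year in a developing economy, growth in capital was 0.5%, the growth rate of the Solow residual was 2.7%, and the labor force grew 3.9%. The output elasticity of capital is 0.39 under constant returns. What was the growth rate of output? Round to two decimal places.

Labor's share = 1 − 0.39 = 0.61.
Capital: 0.39 × 0.5 = 0.195 pp.
The labor force: 0.61 × 3.9 = 2.379 pp.
Output growth = 2.7 + 2.574 = 5.274%.

5.27%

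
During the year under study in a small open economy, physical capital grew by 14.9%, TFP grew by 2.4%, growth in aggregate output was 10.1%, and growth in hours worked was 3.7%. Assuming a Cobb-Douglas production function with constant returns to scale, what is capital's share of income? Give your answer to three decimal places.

gY = gA + α·gK + (1−α)·gL, so gY − gA − gL = α(gK − gL).
10.1 − 2.4 − 3.7 = α × (14.9 − 3.7).
4 = 11.2 α, so α = 0.35714.

0.357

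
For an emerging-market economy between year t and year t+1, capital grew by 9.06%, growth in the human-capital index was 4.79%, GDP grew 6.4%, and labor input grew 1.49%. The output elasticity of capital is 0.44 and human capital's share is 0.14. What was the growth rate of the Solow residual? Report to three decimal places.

Labor's share = 1 − 0.44 − 0.14 = 0.42.
Capital: 0.44 × 9.06 = 3.9864 pp.
The human-capital index: 0.14 × 4.79 = 0.6706 pp.
Labor input: 0.42 × 1.49 = 0.6258 pp.
TFP growth = 6.4 − 5.2828 = 1.1172%.

1.117%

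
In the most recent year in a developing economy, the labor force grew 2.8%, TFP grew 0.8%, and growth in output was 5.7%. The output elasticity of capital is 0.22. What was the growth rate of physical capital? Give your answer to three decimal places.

Physical capital grew 12.345%.

Labor's share = 1 − 0.22 = 0.78.
gY = gA + 0.78×2.8 + 0.22×g.
0.22×g = 5.7 − 0.8 − 2.184 = 2.716.
g = 2.716 / 0.22 = 12.34545%.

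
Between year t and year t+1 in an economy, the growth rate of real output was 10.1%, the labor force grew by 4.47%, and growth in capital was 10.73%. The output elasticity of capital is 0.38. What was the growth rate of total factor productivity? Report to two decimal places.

Labor's share = 1 − 0.38 = 0.62.
Capital: 0.38 × 10.73 = 4.0774 pp.
The labor force: 0.62 × 4.47 = 2.7714 pp.
TFP growth = 10.1 − 6.8488 = 3.2512%.

Total factor productivity growth was 3.25%.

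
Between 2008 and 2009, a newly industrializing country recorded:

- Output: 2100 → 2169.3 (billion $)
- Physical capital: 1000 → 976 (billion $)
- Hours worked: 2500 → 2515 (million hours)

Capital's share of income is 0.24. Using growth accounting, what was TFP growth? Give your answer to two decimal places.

TFP growth was 3.42%.

Output growth = (2169.3 − 2100) / 2100 = 3.3%.
Physical capital growth = (976 − 1000) / 1000 = -2.4%.
Hours worked growth = (2515 − 2500) / 2500 = 0.6%.
Labor's share = 1 − 0.24 = 0.76.
Physical capital: 0.24 × (-2.4) = -0.576 pp.
Hours worked: 0.76 × 0.6 = 0.456 pp.
TFP growth = 3.3 + 0.12 = 3.42%.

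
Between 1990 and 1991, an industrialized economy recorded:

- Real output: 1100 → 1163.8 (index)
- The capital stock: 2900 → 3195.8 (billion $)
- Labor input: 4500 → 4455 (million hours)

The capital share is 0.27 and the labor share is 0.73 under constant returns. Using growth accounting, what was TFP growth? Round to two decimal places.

3.78%

Real output growth = (1163.8 − 1100) / 1100 = 5.8%.
The capital stock growth = (3195.8 − 2900) / 2900 = 10.2%.
Labor input growth = (4455 − 4500) / 4500 = -1%.
Labor's share = 1 − 0.27 = 0.73.
The capital stock: 0.27 × 10.2 = 2.754 pp.
Labor input: 0.73 × (-1) = -0.73 pp.
TFP growth = 5.8 − 2.024 = 3.776%.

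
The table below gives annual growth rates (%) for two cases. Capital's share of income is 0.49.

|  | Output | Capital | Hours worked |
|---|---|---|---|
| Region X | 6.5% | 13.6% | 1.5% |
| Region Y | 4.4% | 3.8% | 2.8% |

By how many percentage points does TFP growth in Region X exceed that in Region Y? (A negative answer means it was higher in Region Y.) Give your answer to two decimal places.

Labor's share = 1 − 0.49 = 0.51.
Region X: TFP = 6.5 − 6.664 − 0.765 = -0.929%.
Region Y: TFP = 4.4 − 1.862 − 1.428 = 1.11%.
Difference = -0.929 − (1.11) = -2.039 pp.

-2.04 percentage points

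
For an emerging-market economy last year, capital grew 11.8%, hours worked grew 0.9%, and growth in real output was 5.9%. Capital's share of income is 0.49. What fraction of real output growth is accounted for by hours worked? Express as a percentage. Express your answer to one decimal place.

Labor's share = 1 − 0.49 = 0.51.
Hours worked contributed 0.51 × 0.9 = 0.459 pp.
Share of growth = 0.459 / 5.9 × 100 = 7.78%.

7.8%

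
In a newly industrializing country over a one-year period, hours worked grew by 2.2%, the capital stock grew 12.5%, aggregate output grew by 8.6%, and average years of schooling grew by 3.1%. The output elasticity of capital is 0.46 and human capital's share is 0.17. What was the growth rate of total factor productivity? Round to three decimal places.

Labor's share = 1 − 0.46 − 0.17 = 0.37.
The capital stock: 0.46 × 12.5 = 5.75 pp.
Average years of schooling: 0.17 × 3.1 = 0.527 pp.
Hours worked: 0.37 × 2.2 = 0.814 pp.
TFP growth = 8.6 − 7.091 = 1.509%.

1.509%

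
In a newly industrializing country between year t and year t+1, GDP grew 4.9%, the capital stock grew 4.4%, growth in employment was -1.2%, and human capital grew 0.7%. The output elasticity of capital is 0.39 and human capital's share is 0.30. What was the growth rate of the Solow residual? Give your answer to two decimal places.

3.35%

Labor's share = 1 − 0.39 − 0.3 = 0.31.
The capital stock: 0.39 × 4.4 = 1.716 pp.
Human capital: 0.3 × 0.7 = 0.21 pp.
Employment: 0.31 × (-1.2) = -0.372 pp.
TFP growth = 4.9 − 1.554 = 3.346%.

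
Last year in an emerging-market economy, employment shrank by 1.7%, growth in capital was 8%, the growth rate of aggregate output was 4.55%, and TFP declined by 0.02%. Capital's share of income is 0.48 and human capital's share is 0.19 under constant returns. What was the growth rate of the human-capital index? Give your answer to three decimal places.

6.795%

Labor's share = 1 − 0.48 − 0.19 = 0.33.
gY = gA + 0.48×8 + 0.33×(-1.7) + 0.19×g.
0.19×g = 4.55 + 0.02 − 3.279 = 1.291.
g = 1.291 / 0.19 = 6.79474%.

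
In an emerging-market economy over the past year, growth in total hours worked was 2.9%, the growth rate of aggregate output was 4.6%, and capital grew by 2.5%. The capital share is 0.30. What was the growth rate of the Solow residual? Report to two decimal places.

1.82%

Labor's share = 1 − 0.3 = 0.7.
Capital: 0.3 × 2.5 = 0.75 pp.
Total hours worked: 0.7 × 2.9 = 2.03 pp.
TFP growth = 4.6 − 2.78 = 1.82%.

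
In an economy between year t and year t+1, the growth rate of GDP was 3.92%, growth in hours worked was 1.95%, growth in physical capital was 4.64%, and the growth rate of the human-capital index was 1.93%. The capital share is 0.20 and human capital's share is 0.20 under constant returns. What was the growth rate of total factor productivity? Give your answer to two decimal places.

Total factor productivity grew 1.44%.

Labor's share = 1 − 0.2 − 0.2 = 0.6.
Physical capital: 0.2 × 4.64 = 0.928 pp.
The human-capital index: 0.2 × 1.93 = 0.386 pp.
Hours worked: 0.6 × 1.95 = 1.17 pp.
TFP growth = 3.92 − 2.484 = 1.436%.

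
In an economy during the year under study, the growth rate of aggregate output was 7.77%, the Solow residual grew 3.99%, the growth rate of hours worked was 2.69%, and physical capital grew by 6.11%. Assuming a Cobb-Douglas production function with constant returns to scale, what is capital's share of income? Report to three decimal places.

gY = gA + α·gK + (1−α)·gL, so gY − gA − gL = α(gK − gL).
7.77 − 3.99 − 2.69 = α × (6.11 − 2.69).
1.09 = 3.42 α, so α = 0.31871.

Capital's share of income is 0.319.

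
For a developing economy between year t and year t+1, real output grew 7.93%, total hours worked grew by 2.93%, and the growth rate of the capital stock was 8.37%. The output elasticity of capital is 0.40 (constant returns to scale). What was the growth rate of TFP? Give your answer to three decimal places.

TFP grew 2.824%.

Labor's share = 1 − 0.4 = 0.6.
The capital stock: 0.4 × 8.37 = 3.348 pp.
Total hours worked: 0.6 × 2.93 = 1.758 pp.
TFP growth = 7.93 − 5.106 = 2.824%.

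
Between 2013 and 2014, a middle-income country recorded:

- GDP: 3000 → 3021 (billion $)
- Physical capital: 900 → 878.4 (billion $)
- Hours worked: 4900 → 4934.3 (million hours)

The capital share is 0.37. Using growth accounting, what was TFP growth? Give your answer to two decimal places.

TFP growth was 1.15%.

GDP growth = (3021 − 3000) / 3000 = 0.7%.
Physical capital growth = (878.4 − 900) / 900 = -2.4%.
Hours worked growth = (4934.3 − 4900) / 4900 = 0.7%.
Labor's share = 1 − 0.37 = 0.63.
Physical capital: 0.37 × (-2.4) = -0.888 pp.
Hours worked: 0.63 × 0.7 = 0.441 pp.
TFP growth = 0.7 + 0.447 = 1.147%.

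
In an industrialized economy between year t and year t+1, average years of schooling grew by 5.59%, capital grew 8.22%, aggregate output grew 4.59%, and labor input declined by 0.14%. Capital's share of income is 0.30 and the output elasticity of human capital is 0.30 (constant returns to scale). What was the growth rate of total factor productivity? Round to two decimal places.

Labor's share = 1 − 0.3 − 0.3 = 0.4.
Capital: 0.3 × 8.22 = 2.466 pp.
Average years of schooling: 0.3 × 5.59 = 1.677 pp.
Labor input: 0.4 × (-0.14) = -0.056 pp.
TFP growth = 4.59 − 4.087 = 0.503%.

Total factor productivity grew 0.50%.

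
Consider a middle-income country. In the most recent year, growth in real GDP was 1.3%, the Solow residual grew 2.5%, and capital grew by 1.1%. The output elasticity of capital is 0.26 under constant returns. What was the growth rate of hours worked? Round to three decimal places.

-2.008%

Labor's share = 1 − 0.26 = 0.74.
gY = gA + 0.26×1.1 + 0.74×g.
0.74×g = 1.3 − 2.5 − 0.286 = -1.486.
g = -1.486 / 0.74 = -2.00811%.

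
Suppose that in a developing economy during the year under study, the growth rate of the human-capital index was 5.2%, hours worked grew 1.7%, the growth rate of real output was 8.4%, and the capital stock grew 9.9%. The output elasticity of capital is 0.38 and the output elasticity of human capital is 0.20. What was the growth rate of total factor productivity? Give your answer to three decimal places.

2.884%

Labor's share = 1 − 0.38 − 0.2 = 0.42.
The capital stock: 0.38 × 9.9 = 3.762 pp.
The human-capital index: 0.2 × 5.2 = 1.04 pp.
Hours worked: 0.42 × 1.7 = 0.714 pp.
TFP growth = 8.4 − 5.516 = 2.884%.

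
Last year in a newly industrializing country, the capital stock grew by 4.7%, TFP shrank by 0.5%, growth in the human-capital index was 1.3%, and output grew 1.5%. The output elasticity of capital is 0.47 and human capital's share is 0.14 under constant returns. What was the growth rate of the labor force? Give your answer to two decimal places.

-1.00%

Labor's share = 1 − 0.47 − 0.14 = 0.39.
gY = gA + 0.47×4.7 + 0.14×1.3 + 0.39×g.
0.39×g = 1.5 + 0.5 − 2.391 = -0.391.
g = -0.391 / 0.39 = -1.0026%.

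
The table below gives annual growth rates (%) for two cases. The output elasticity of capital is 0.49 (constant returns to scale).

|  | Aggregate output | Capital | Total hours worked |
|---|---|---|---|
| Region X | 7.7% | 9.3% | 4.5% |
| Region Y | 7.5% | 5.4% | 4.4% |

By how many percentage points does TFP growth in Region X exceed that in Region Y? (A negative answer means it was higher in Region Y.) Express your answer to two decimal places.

-1.76 percentage points

Labor's share = 1 − 0.49 = 0.51.
Region X: TFP = 7.7 − 4.557 − 2.295 = 0.848%.
Region Y: TFP = 7.5 − 2.646 − 2.244 = 2.61%.
Difference = 0.848 − (2.61) = -1.762 pp.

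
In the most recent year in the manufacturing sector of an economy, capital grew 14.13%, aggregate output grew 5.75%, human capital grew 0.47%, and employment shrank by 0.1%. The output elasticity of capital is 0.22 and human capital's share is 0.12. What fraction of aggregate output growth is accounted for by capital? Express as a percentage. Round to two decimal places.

Capital contributed 0.22 × 14.13 = 3.1086 pp.
Share of growth = 3.1086 / 5.75 × 100 = 54.0626%.

Capital accounted for 54.06% of growth.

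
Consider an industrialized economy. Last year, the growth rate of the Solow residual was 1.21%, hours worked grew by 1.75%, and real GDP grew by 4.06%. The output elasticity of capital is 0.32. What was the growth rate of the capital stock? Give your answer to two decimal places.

5.19%

Labor's share = 1 − 0.32 = 0.68.
gY = gA + 0.68×1.75 + 0.32×g.
0.32×g = 4.06 − 1.21 − 1.19 = 1.66.
g = 1.66 / 0.32 = 5.1875%.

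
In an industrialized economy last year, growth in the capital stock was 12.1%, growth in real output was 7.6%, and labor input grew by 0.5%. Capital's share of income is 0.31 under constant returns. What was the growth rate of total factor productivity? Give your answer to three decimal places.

Labor's share = 1 − 0.31 = 0.69.
The capital stock: 0.31 × 12.1 = 3.751 pp.
Labor input: 0.69 × 0.5 = 0.345 pp.
TFP growth = 7.6 − 4.096 = 3.504%.

3.504%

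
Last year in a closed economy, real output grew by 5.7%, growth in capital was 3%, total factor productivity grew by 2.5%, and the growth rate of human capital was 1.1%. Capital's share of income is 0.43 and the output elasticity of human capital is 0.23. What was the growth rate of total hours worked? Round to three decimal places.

4.874%

Labor's share = 1 − 0.43 − 0.23 = 0.34.
gY = gA + 0.43×3 + 0.23×1.1 + 0.34×g.
0.34×g = 5.7 − 2.5 − 1.543 = 1.657.
g = 1.657 / 0.34 = 4.87353%.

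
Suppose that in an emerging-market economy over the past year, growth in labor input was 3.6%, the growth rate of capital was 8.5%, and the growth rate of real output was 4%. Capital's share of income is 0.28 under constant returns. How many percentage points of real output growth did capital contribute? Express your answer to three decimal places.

2.380 pp

Contribution = share × growth = 0.28 × 8.5 = 2.38 pp.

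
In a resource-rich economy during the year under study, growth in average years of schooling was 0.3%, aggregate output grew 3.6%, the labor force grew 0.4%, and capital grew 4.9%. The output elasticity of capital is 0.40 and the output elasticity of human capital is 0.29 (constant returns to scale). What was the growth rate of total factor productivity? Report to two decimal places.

Labor's share = 1 − 0.4 − 0.29 = 0.31.
Capital: 0.4 × 4.9 = 1.96 pp.
Average years of schooling: 0.29 × 0.3 = 0.087 pp.
The labor force: 0.31 × 0.4 = 0.124 pp.
TFP growth = 3.6 − 2.171 = 1.429%.

1.43%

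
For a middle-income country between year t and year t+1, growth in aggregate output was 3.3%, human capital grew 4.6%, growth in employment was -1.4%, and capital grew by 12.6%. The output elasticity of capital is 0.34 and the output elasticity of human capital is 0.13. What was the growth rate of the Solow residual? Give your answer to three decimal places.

Labor's share = 1 − 0.34 − 0.13 = 0.53.
Capital: 0.34 × 12.6 = 4.284 pp.
Human capital: 0.13 × 4.6 = 0.598 pp.
Employment: 0.53 × (-1.4) = -0.742 pp.
TFP growth = 3.3 − 4.14 = -0.84%.

-0.840%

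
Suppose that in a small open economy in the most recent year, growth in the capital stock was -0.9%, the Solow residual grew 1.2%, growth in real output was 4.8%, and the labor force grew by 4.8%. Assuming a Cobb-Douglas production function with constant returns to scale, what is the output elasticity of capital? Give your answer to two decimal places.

α = 0.21

gY = gA + α·gK + (1−α)·gL, so gY − gA − gL = α(gK − gL).
4.8 − 1.2 − 4.8 = α × (-0.9 − 4.8).
-1.2 = -5.7 α, so α = 0.2105.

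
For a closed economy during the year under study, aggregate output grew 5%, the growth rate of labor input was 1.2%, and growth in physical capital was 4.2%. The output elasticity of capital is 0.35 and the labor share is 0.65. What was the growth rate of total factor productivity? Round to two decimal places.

Labor's share = 1 − 0.35 = 0.65.
Physical capital: 0.35 × 4.2 = 1.47 pp.
Labor input: 0.65 × 1.2 = 0.78 pp.
TFP growth = 5 − 2.25 = 2.75%.

2.75%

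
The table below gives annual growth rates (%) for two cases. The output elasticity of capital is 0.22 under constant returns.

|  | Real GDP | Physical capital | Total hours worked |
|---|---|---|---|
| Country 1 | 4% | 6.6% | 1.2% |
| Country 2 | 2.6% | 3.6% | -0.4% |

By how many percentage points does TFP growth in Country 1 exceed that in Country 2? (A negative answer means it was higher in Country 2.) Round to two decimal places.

Labor's share = 1 − 0.22 = 0.78.
Country 1: TFP = 4 − 1.452 − 0.936 = 1.612%.
Country 2: TFP = 2.6 − 0.792 + 0.312 = 2.12%.
Difference = 1.612 − (2.12) = -0.508 pp.

-0.51 percentage points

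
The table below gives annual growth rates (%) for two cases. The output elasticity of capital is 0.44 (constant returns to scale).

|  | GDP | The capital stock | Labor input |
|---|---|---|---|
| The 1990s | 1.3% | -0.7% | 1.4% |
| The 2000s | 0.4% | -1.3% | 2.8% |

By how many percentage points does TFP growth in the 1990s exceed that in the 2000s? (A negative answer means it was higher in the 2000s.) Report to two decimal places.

Labor's share = 1 − 0.44 = 0.56.
The 1990s: TFP = 1.3 + 0.308 − 0.784 = 0.824%.
The 2000s: TFP = 0.4 + 0.572 − 1.568 = -0.596%.
Difference = 0.824 − (-0.596) = 1.42 pp.

1.42 percentage points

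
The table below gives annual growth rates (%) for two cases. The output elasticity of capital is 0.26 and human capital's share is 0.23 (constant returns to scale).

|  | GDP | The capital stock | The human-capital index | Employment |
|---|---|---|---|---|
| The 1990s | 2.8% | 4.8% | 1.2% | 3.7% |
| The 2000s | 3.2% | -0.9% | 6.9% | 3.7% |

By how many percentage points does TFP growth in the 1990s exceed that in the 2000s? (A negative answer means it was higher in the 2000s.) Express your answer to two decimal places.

-0.57 percentage points

Labor's share = 1 − 0.26 − 0.23 = 0.51.
The 1990s: TFP = 2.8 − 1.248 − 0.276 − 1.887 = -0.611%.
The 2000s: TFP = 3.2 + 0.234 − 1.587 − 1.887 = -0.04%.
Difference = -0.611 − (-0.04) = -0.571 pp.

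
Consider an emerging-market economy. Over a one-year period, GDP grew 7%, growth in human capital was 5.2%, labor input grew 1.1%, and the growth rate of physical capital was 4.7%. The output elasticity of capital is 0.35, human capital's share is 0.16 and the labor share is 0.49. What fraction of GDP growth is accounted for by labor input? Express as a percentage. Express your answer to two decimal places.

7.70%

Labor's share = 1 − 0.35 − 0.16 = 0.49.
Labor input contributed 0.49 × 1.1 = 0.539 pp.
Share of growth = 0.539 / 7 × 100 = 7.7%.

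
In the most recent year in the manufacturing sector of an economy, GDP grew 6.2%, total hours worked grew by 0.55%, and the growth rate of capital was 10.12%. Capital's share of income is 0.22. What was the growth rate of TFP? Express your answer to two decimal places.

TFP grew 3.54%.

Labor's share = 1 − 0.22 = 0.78.
Capital: 0.22 × 10.12 = 2.2264 pp.
Total hours worked: 0.78 × 0.55 = 0.429 pp.
TFP growth = 6.2 − 2.6554 = 3.5446%.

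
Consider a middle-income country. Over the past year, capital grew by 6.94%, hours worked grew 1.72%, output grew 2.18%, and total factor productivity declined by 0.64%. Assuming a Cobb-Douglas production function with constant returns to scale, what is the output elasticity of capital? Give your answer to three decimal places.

0.211

gY = gA + α·gK + (1−α)·gL, so gY − gA − gL = α(gK − gL).
2.18 + 0.64 − 1.72 = α × (6.94 − 1.72).
1.1 = 5.22 α, so α = 0.21073.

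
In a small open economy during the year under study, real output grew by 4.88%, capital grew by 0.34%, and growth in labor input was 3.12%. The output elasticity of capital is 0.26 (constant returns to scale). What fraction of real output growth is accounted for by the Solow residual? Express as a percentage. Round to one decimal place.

50.9%

Labor's share = 1 − 0.26 = 0.74.
Capital: 0.26 × 0.34 = 0.0884 pp.
Labor input: 0.74 × 3.12 = 2.3088 pp.
TFP growth = 4.88 − 2.3972 = 2.4828%.
TFP share of growth = 2.4828 / 4.88 × 100 = 50.877%.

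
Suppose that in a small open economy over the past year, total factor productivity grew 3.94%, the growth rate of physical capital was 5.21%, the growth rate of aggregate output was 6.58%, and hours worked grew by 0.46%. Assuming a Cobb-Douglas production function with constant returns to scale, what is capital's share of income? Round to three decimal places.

gY = gA + α·gK + (1−α)·gL, so gY − gA − gL = α(gK − gL).
6.58 − 3.94 − 0.46 = α × (5.21 − 0.46).
2.18 = 4.75 α, so α = 0.45895.

Capital's share of income is 0.459.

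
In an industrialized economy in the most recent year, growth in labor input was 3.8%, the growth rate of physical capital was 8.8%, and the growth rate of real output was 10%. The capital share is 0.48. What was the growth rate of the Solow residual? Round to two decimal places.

Labor's share = 1 − 0.48 = 0.52.
Physical capital: 0.48 × 8.8 = 4.224 pp.
Labor input: 0.52 × 3.8 = 1.976 pp.
TFP growth = 10 − 6.2 = 3.8%.

The Solow residual grew 3.80%.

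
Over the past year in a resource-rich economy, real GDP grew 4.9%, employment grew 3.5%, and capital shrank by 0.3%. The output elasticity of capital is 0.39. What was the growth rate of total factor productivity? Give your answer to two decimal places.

Total factor productivity growth was 2.88%.

Labor's share = 1 − 0.39 = 0.61.
Capital: 0.39 × (-0.3) = -0.117 pp.
Employment: 0.61 × 3.5 = 2.135 pp.
TFP growth = 4.9 − 2.018 = 2.882%.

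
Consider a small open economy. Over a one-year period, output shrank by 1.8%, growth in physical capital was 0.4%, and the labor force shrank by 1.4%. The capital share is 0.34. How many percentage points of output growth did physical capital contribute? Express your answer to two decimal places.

0.14 percentage points

Contribution = share × growth = 0.34 × 0.4 = 0.136 pp.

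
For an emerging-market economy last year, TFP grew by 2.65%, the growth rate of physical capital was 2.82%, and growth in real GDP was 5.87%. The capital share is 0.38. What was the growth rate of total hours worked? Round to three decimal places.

3.465%

Labor's share = 1 − 0.38 = 0.62.
gY = gA + 0.38×2.82 + 0.62×g.
0.62×g = 5.87 − 2.65 − 1.0716 = 2.1484.
g = 2.1484 / 0.62 = 3.46516%.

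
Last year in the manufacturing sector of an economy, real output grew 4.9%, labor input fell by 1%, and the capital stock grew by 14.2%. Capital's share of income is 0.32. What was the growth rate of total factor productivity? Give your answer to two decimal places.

1.04%

Labor's share = 1 − 0.32 = 0.68.
The capital stock: 0.32 × 14.2 = 4.544 pp.
Labor input: 0.68 × (-1) = -0.68 pp.
TFP growth = 4.9 − 3.864 = 1.036%.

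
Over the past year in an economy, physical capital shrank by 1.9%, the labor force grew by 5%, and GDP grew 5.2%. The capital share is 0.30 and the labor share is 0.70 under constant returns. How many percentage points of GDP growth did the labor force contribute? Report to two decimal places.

Labor's share = 1 − 0.3 = 0.7.
Contribution = share × growth = 0.7 × 5 = 3.5 pp.

3.50 percentage points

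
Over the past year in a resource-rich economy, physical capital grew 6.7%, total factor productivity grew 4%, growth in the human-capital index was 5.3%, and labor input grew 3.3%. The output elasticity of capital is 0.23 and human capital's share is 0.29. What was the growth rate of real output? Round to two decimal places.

Labor's share = 1 − 0.23 − 0.29 = 0.48.
Physical capital: 0.23 × 6.7 = 1.541 pp.
The human-capital index: 0.29 × 5.3 = 1.537 pp.
Labor input: 0.48 × 3.3 = 1.584 pp.
Output growth = 4 + 4.662 = 8.662%.

Real output grew 8.66%.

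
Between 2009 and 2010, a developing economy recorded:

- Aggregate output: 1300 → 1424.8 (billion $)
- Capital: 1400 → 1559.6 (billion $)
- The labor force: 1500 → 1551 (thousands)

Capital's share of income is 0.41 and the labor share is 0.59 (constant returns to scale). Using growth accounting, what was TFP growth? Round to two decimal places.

2.92%

Aggregate output growth = (1424.8 − 1300) / 1300 = 9.6%.
Capital growth = (1559.6 − 1400) / 1400 = 11.4%.
The labor force growth = (1551 − 1500) / 1500 = 3.4%.
Labor's share = 1 − 0.41 = 0.59.
Capital: 0.41 × 11.4 = 4.674 pp.
The labor force: 0.59 × 3.4 = 2.006 pp.
TFP growth = 9.6 − 6.68 = 2.92%.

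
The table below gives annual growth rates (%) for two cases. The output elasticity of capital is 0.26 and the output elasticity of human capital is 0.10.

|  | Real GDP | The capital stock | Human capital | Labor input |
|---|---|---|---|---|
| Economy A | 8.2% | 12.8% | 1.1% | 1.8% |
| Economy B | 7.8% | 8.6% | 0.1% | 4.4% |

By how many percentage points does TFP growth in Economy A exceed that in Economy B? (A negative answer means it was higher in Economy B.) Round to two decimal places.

0.87 percentage points

Labor's share = 1 − 0.26 − 0.1 = 0.64.
Economy A: TFP = 8.2 − 3.328 − 0.11 − 1.152 = 3.61%.
Economy B: TFP = 7.8 − 2.236 − 0.01 − 2.816 = 2.738%.
Difference = 3.61 − (2.738) = 0.872 pp.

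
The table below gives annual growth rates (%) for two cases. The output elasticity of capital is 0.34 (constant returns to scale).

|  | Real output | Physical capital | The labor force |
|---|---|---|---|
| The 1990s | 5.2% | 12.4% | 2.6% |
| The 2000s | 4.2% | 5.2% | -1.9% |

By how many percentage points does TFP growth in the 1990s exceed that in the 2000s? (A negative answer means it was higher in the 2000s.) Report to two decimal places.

-4.42 percentage points

Labor's share = 1 − 0.34 = 0.66.
The 1990s: TFP = 5.2 − 4.216 − 1.716 = -0.732%.
The 2000s: TFP = 4.2 − 1.768 + 1.254 = 3.686%.
Difference = -0.732 − (3.686) = -4.418 pp.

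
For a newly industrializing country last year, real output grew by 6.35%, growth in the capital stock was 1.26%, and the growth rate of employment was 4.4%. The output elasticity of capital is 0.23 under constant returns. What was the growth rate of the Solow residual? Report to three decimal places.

Labor's share = 1 − 0.23 = 0.77.
The capital stock: 0.23 × 1.26 = 0.2898 pp.
Employment: 0.77 × 4.4 = 3.388 pp.
TFP growth = 6.35 − 3.6778 = 2.6722%.

2.672%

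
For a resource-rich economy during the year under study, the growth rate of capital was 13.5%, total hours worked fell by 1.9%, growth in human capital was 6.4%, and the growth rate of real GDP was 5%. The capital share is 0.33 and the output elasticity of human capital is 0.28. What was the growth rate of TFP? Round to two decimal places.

Labor's share = 1 − 0.33 − 0.28 = 0.39.
Capital: 0.33 × 13.5 = 4.455 pp.
Human capital: 0.28 × 6.4 = 1.792 pp.
Total hours worked: 0.39 × (-1.9) = -0.741 pp.
TFP growth = 5 − 5.506 = -0.506%.

-0.51%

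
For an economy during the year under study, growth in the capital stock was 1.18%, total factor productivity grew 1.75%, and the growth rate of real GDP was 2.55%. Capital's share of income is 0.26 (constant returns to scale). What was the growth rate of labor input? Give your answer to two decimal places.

0.67%

Labor's share = 1 − 0.26 = 0.74.
gY = gA + 0.26×1.18 + 0.74×g.
0.74×g = 2.55 − 1.75 − 0.3068 = 0.4932.
g = 0.4932 / 0.74 = 0.6665%.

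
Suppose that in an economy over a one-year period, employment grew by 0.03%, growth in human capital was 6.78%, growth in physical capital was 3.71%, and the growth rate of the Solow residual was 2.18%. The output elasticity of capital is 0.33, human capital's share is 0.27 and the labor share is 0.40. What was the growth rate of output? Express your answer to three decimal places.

Labor's share = 1 − 0.33 − 0.27 = 0.4.
Physical capital: 0.33 × 3.71 = 1.2243 pp.
Human capital: 0.27 × 6.78 = 1.8306 pp.
Employment: 0.4 × 0.03 = 0.012 pp.
Output growth = 2.18 + 3.0669 = 5.2469%.

5.247%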